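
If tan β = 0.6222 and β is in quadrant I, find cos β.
cos β = 0.8491 (using tan²β + 1 = sec²β)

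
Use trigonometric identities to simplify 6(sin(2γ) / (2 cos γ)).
6(sin(2γ) / (2 cos γ)) = 6(sin γ) (using Double angle)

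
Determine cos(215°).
cos(215°) = -0.8192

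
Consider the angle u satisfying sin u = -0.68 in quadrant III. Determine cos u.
cos u = ±√(1 - sin²u) = -0.7332 (negative in QIII)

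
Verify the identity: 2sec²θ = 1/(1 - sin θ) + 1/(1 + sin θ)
RHS = [(1 + sin θ) + (1 - sin θ)] / [(1 - sin θ)(1 + sin θ)] = 2/(1 - sin²θ) = 2/cos²θ = 2sec²θ = LHS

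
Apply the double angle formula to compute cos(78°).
cos(78°) = cos²39° - sin²39° = 0.2079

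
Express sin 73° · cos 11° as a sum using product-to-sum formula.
sin 73° cos 11° = (1/2)[sin(73°+11°) + sin(73°-11°)]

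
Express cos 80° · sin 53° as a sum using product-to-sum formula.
cos 80° sin 53° = (1/2)[sin(80°+53°) - sin(80°-53°)]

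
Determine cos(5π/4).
cos(5π/4) = -√2/2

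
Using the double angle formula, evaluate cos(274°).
cos(274°) = 1 - 2sin²137° = 0.06976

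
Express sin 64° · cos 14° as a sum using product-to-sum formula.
sin 64° cos 14° = (1/2)[sin(64°+14°) + sin(64°-14°)]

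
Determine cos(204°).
cos(204°) = -0.9135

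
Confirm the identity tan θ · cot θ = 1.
LHS = (sin θ/cos θ) · (cos θ/sin θ) = 1 = RHS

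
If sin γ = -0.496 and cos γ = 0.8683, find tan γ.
tan γ = sin γ / cos γ = -0.5712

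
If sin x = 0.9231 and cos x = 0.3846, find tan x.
tan x = sin x / cos x = 2.4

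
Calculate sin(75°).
sin(75°) = (√6+√2)/4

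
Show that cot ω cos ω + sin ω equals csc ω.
LHS = cos²ω/sin ω + sin ω = (cos²ω + sin²ω)/sin ω = 1/sin ω = csc ω = RHS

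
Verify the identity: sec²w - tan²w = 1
LHS = 1/cos²w - sin²w/cos²w = (1 - sin²w)/cos²w = cos²w/cos²w = 1 = RHS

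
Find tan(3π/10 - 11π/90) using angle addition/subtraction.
tan(3π/10 - 11π/90) = (tan 3π/10 - tan 11π/90)/(1 + tan 3π/10 tan 11π/90) = 0.6249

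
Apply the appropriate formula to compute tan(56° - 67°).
tan(56° - 67°) = (tan 56° - tan 67°)/(1 + tan 56° tan 67°) = -0.1944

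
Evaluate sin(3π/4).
sin(3π/4) = √2/2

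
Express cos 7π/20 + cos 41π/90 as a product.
cos 7π/20 + cos 41π/90 = 2 cos(29π/72) cos(-19π/360)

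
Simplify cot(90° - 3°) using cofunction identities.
cot(90° - 3°) = tan(3°)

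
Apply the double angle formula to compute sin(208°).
sin(208°) = 2 sin 104° cos 104° = -0.4695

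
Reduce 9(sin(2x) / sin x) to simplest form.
9(sin(2x) / sin x) = 9(2 cos x) (using Double angle)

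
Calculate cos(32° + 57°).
cos(32° + 57°) = cos 32° cos 57° - sin 32° sin 57° = 0.01745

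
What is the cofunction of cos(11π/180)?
cos(11π/180) = sin(π/2 - 11π/180) = sin(79π/180)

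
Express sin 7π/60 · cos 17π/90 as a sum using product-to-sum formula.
sin 7π/60 cos 17π/90 = (1/2)[sin(7π/60+17π/90) + sin(7π/60-17π/90)]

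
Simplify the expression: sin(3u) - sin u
sin(3u) - sin u = 2 cos(2u) sin u (using Sum-to-product)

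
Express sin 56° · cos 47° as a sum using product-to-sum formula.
sin 56° cos 47° = (1/2)[sin(56°+47°) + sin(56°-47°)]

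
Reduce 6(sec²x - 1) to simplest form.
6(sec²x - 1) = 6(tan²x) (using Pythagorean identity)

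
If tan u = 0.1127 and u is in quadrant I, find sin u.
sin u = 0.112 (using tan²u + 1 = sec²u)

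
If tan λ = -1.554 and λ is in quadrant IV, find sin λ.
sin λ = -0.8409 (using tan²λ + 1 = sec²λ)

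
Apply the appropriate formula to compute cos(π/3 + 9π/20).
cos(π/3 + 9π/20) = cos π/3 cos 9π/20 - sin π/3 sin 9π/20 = -0.7771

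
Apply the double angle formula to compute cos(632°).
cos(632°) = cos²316° - sin²316° = 0.0349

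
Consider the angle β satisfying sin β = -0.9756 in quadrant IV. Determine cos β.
cos β = √(1 - sin²β) = 0.2196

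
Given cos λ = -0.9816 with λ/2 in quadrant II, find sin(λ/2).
sin(λ/2) = ±√((1 - cos λ)/2); positive since λ/2 ∈ QII, so sin(λ/2) = 0.9954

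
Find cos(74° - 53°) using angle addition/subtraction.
cos(74° - 53°) = cos 74° cos 53° + sin 74° sin 53° = 0.9336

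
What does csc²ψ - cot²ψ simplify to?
csc²ψ - cot²ψ = 1 (using Pythagorean identity)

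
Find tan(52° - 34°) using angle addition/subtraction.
tan(52° - 34°) = (tan 52° - tan 34°)/(1 + tan 52° tan 34°) = 0.3249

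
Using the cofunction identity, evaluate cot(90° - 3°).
cot(90° - 3°) = tan(3°) = 0.05241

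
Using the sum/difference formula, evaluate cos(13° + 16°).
cos(13° + 16°) = cos 13° cos 16° - sin 13° sin 16° = 0.8746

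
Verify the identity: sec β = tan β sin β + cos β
RHS = sin²β/cos β + cos β = (sin²β + cos²β)/cos β = 1/cos β = sec β = LHS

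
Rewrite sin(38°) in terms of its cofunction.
sin(38°) = cos(90° - 38°) = cos(52°)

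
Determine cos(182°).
cos(182°) = -0.9994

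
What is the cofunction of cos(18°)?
cos(18°) = sin(90° - 18°) = sin(72°)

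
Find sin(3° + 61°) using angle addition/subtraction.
sin(3° + 61°) = sin 3° cos 61° + cos 3° sin 61° = 0.8988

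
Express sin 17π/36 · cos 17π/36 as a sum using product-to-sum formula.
sin 17π/36 cos 17π/36 = (1/2)[sin(17π/36+17π/36) + sin(17π/36-17π/36)]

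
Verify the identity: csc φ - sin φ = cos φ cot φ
LHS = 1/sin φ - sin φ = (1 - sin²φ)/sin φ = cos²φ/sin φ = cos φ · (cos φ/sin φ) = cos φ cot φ = RHS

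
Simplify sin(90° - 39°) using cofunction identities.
sin(90° - 39°) = cos(39°)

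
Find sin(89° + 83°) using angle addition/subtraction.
sin(89° + 83°) = sin 89° cos 83° + cos 89° sin 83° = 0.1392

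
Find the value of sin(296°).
sin(296°) = -0.8988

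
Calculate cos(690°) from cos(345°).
cos(690°) = cos²345° - sin²345° = √3/2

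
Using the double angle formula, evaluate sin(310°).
sin(310°) = 2 sin 155° cos 155° = -0.766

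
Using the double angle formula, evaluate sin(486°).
sin(486°) = 2 sin 243° cos 243° = 0.809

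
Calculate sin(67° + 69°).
sin(67° + 69°) = sin 67° cos 69° + cos 67° sin 69° = 0.6947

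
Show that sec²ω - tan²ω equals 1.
LHS = 1/cos²ω - sin²ω/cos²ω = (1 - sin²ω)/cos²ω = cos²ω/cos²ω = 1 = RHS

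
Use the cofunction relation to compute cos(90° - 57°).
cos(90° - 57°) = sin(57°) = 0.8387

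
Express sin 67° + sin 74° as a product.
sin 67° + sin 74° = 2 sin(70.5°) cos(-3.5°)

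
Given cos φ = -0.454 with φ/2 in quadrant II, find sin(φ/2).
sin(φ/2) = ±√((1 - cos φ)/2); positive since φ/2 ∈ QII, so sin(φ/2) = 0.8526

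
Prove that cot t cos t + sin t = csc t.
LHS = cos²t/sin t + sin t = (cos²t + sin²t)/sin t = 1/sin t = csc t = RHS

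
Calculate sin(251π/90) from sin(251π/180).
sin(251π/90) = 2 sin 251π/180 cos 251π/180 = 0.6157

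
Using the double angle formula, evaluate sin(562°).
sin(562°) = 2 sin 281° cos 281° = -0.3746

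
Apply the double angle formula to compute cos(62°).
cos(62°) = cos²31° - sin²31° = 0.4695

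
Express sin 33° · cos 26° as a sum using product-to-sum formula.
sin 33° cos 26° = (1/2)[sin(33°+26°) + sin(33°-26°)]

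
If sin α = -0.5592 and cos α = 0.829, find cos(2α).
cos(2α) = cos²α - sin²α = 0.3745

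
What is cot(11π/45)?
cot(11π/45) = 1.036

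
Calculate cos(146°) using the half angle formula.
cos(146°) = -√((1 + cos 292°)/2) = -0.829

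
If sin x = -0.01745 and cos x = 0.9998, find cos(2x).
cos(2x) = cos²x - sin²x = 0.9993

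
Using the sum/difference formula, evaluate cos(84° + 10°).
cos(84° + 10°) = cos 84° cos 10° - sin 84° sin 10° = -0.06976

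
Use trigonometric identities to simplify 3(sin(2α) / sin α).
3(sin(2α) / sin α) = 3(2 cos α) (using Double angle)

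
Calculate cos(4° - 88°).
cos(4° - 88°) = cos 4° cos 88° + sin 4° sin 88° = 0.1045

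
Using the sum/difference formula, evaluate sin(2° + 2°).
sin(2° + 2°) = sin 2° cos 2° + cos 2° sin 2° = 0.06976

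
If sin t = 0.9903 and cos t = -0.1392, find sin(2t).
sin(2t) = 2 sin t cos t = -0.2757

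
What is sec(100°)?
sec(100°) = -5.759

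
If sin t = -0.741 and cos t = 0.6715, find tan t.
tan t = sin t / cos t = -1.103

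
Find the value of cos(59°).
cos(59°) = 0.515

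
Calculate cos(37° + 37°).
cos(37° + 37°) = cos 37° cos 37° - sin 37° sin 37° = 0.2756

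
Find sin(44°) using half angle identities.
sin(44°) = √((1 - cos 88°)/2) = 0.6947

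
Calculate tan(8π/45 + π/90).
tan(8π/45 + π/90) = (tan 8π/45 + tan π/90)/(1 - tan 8π/45 tan π/90) = 0.6745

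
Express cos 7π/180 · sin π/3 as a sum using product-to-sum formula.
cos 7π/180 sin π/3 = (1/2)[sin(7π/180+π/3) - sin(7π/180-π/3)]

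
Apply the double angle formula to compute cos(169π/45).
cos(169π/45) = cos²169π/90 - sin²169π/90 = 0.7193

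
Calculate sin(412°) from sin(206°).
sin(412°) = 2 sin 206° cos 206° = 0.788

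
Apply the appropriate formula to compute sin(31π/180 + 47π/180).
sin(31π/180 + 47π/180) = sin 31π/180 cos 47π/180 + cos 31π/180 sin 47π/180 = 0.9781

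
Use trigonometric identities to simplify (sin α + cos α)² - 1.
(sin α + cos α)² - 1 = sin(2α) (using Pythagorean + double angle)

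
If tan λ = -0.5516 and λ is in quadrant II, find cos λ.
cos λ = -0.8756 (using tan²λ + 1 = sec²λ)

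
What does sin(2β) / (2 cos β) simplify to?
sin(2β) / (2 cos β) = sin β (using Double angle)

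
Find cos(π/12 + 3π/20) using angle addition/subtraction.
cos(π/12 + 3π/20) = cos π/12 cos 3π/20 - sin π/12 sin 3π/20 = 0.7431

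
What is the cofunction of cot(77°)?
cot(77°) = tan(90° - 77°) = tan(13°)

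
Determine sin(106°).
sin(106°) = 0.9613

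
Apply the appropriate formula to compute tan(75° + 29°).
tan(75° + 29°) = (tan 75° + tan 29°)/(1 - tan 75° tan 29°) = -4.011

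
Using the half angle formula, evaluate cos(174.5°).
cos(174.5°) = -√((1 + cos 349°)/2) = -0.9954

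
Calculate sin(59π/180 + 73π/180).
sin(59π/180 + 73π/180) = sin 59π/180 cos 73π/180 + cos 59π/180 sin 73π/180 = 0.7431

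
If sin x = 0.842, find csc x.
csc x = 1/sin x = 1.188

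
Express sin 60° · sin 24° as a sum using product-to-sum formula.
sin 60° sin 24° = (1/2)[cos(60°-24°) - cos(60°+24°)]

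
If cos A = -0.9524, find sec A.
sec A = 1/cos A = -1.05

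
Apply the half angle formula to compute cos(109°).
cos(109°) = -√((1 + cos 218°)/2) = -0.3256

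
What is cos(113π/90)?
cos(113π/90) = -0.6947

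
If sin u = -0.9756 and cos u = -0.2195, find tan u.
tan u = sin u / cos u = 4.445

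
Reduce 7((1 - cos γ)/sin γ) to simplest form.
7((1 - cos γ)/sin γ) = 7(tan(γ/2)) (using Half angle)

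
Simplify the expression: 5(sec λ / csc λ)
5(sec λ / csc λ) = 5(tan λ) (using Reciprocal identities)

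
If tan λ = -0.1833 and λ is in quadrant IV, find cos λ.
cos λ = 0.9836 (using tan²λ + 1 = sec²λ)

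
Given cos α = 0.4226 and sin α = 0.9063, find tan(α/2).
tan(α/2) = sin α / (1 + cos α) = 0.6371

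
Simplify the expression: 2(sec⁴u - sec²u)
2(sec⁴u - sec²u) = 2(tan⁴u + tan²u) (using Pythagorean)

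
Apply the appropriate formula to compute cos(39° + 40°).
cos(39° + 40°) = cos 39° cos 40° - sin 39° sin 40° = 0.1908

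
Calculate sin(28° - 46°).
sin(28° - 46°) = sin 28° cos 46° - cos 28° sin 46° = -0.309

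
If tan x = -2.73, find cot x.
cot x = 1/tan x = -0.3663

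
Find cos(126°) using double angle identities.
cos(126°) = cos²63° - sin²63° = -0.5878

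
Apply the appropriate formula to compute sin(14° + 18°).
sin(14° + 18°) = sin 14° cos 18° + cos 14° sin 18° = 0.5299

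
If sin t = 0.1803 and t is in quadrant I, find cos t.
cos t = 0.9836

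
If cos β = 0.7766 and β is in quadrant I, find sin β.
sin β = 0.63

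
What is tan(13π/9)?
tan(13π/9) = 5.671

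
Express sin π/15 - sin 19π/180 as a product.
sin π/15 - sin 19π/180 = 2 cos(31π/360) sin(-7π/360)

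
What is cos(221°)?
cos(221°) = -0.7547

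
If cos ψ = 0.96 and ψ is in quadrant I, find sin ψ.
sin ψ = 0.28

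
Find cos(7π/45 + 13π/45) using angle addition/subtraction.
cos(7π/45 + 13π/45) = cos 7π/45 cos 13π/45 - sin 7π/45 sin 13π/45 = 0.1736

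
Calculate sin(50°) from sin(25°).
sin(50°) = 2 sin 25° cos 25° = 0.766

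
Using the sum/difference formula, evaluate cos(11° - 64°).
cos(11° - 64°) = cos 11° cos 64° + sin 11° sin 64° = 0.6018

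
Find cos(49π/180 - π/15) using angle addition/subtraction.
cos(49π/180 - π/15) = cos 49π/180 cos π/15 + sin 49π/180 sin π/15 = 0.7986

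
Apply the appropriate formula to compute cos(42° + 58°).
cos(42° + 58°) = cos 42° cos 58° - sin 42° sin 58° = -0.1736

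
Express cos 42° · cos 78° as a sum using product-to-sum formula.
cos 42° cos 78° = (1/2)[cos(42°-78°) + cos(42°+78°)]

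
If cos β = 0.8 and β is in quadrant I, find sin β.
sin β = 0.6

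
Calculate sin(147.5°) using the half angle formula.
sin(147.5°) = √((1 - cos 295°)/2) = 0.5373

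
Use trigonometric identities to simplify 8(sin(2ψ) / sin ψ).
8(sin(2ψ) / sin ψ) = 8(2 cos ψ) (using Double angle)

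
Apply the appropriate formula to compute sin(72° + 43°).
sin(72° + 43°) = sin 72° cos 43° + cos 72° sin 43° = 0.9063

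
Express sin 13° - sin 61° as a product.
sin 13° - sin 61° = 2 cos(37°) sin(-24°)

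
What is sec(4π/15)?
sec(4π/15) = 1.494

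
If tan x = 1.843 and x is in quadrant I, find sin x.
sin x = 0.879 (using tan²x + 1 = sec²x)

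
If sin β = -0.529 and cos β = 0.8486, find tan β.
tan β = sin β / cos β = -0.6234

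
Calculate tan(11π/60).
tan(11π/60) = 0.6494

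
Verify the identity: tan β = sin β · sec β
RHS = sin β · (1/cos β) = sin β/cos β = tan β = LHS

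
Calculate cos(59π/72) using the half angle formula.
cos(59π/72) = -√((1 + cos 59π/36)/2) = -0.8434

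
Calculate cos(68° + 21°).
cos(68° + 21°) = cos 68° cos 21° - sin 68° sin 21° = 0.01745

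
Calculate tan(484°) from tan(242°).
tan(484°) = 2 tan 242° / (1 - tan²242°) = -1.483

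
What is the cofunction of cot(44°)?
cot(44°) = tan(90° - 44°) = tan(46°)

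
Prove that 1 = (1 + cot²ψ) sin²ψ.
RHS = csc²ψ · sin²ψ = (1/sin²ψ) · sin²ψ = 1 = LHS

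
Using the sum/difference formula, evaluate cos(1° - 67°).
cos(1° - 67°) = cos 1° cos 67° + sin 1° sin 67° = 0.4067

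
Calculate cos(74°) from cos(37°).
cos(74°) = 1 - 2sin²37° = 0.2756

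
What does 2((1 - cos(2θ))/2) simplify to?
2((1 - cos(2θ))/2) = 2(sin²θ) (using Power reduction)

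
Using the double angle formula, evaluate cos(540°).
cos(540°) = cos²270° - sin²270° = -1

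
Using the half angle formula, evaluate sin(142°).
sin(142°) = √((1 - cos 284°)/2) = 0.6157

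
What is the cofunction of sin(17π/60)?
sin(17π/60) = cos(π/2 - 17π/60) = cos(13π/60)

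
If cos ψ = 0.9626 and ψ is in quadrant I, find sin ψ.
sin ψ = 0.2709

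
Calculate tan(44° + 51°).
tan(44° + 51°) = (tan 44° + tan 51°)/(1 - tan 44° tan 51°) = -11.43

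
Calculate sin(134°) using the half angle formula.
sin(134°) = √((1 - cos 268°)/2) = 0.7193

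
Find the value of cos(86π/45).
cos(86π/45) = 0.9613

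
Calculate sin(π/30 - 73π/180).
sin(π/30 - 73π/180) = sin π/30 cos 73π/180 - cos π/30 sin 73π/180 = -0.9205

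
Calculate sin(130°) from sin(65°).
sin(130°) = 2 sin 65° cos 65° = 0.766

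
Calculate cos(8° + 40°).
cos(8° + 40°) = cos 8° cos 40° - sin 8° sin 40° = 0.6691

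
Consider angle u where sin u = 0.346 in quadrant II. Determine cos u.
cos u = ±√(1 - sin²u) = -0.9382 (negative in QII)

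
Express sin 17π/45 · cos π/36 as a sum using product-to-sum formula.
sin 17π/45 cos π/36 = (1/2)[sin(17π/45+π/36) + sin(17π/45-π/36)]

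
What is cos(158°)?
cos(158°) = -0.9272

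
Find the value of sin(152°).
sin(152°) = 0.4695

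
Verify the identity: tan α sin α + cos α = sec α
LHS = sin²α/cos α + cos α = (sin²α + cos²α)/cos α = 1/cos α = sec α = RHS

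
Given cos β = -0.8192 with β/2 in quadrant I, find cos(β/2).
cos(β/2) = ±√((1 + cos β)/2); positive since β/2 ∈ QI, so cos(β/2) = 0.3007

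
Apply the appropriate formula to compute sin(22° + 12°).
sin(22° + 12°) = sin 22° cos 12° + cos 22° sin 12° = 0.5592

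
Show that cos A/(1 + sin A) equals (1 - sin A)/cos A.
RHS = (1 - sin A)(1 + sin A) / (cos A(1 + sin A)) = (1 - sin²A) / (cos A(1 + sin A)) = cos²A / (cos A(1 + sin A)) = cos A/(1 + sin A) = LHS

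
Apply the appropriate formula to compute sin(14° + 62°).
sin(14° + 62°) = sin 14° cos 62° + cos 14° sin 62° = 0.9703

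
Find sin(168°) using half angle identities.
sin(168°) = √((1 - cos 336°)/2) = 0.2079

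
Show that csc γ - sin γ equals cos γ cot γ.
LHS = 1/sin γ - sin γ = (1 - sin²γ)/sin γ = cos²γ/sin γ = cos γ · (cos γ/sin γ) = cos γ cot γ = RHS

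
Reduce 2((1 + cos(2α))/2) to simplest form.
2((1 + cos(2α))/2) = 2(cos²α) (using Power reduction)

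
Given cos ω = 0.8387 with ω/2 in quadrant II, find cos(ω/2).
cos(ω/2) = ±√((1 + cos ω)/2); negative since ω/2 ∈ QII, so cos(ω/2) = -0.9588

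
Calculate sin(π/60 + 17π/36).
sin(π/60 + 17π/36) = sin π/60 cos 17π/36 + cos π/60 sin 17π/36 = 0.9994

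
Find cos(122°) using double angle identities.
cos(122°) = 2cos²61° - 1 = -0.5299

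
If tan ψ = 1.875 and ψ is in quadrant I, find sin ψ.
sin ψ = 0.8824 (using tan²ψ + 1 = sec²ψ)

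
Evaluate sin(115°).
sin(115°) = 0.9063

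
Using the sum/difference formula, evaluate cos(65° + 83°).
cos(65° + 83°) = cos 65° cos 83° - sin 65° sin 83° = -0.848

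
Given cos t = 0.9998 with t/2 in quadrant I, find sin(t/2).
sin(t/2) = ±√((1 - cos t)/2); positive since t/2 ∈ QI, so sin(t/2) = 0.01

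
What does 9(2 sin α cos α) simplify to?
9(2 sin α cos α) = 9(sin(2α)) (using Double angle)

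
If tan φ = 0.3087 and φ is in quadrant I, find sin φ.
sin φ = 0.295 (using tan²φ + 1 = sec²φ)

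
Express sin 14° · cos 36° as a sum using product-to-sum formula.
sin 14° cos 36° = (1/2)[sin(14°+36°) + sin(14°-36°)]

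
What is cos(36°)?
cos(36°) = 0.809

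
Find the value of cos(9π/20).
cos(9π/20) = 0.1564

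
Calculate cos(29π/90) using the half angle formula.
cos(29π/90) = √((1 + cos 29π/45)/2) = 0.5299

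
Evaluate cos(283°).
cos(283°) = 0.225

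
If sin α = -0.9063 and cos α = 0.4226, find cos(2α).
cos(2α) = cos²α - sin²α = -0.6428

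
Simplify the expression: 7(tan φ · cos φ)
7(tan φ · cos φ) = 7(sin φ) (using Quotient identity)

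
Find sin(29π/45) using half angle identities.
sin(29π/45) = √((1 - cos 58π/45)/2) = 0.8988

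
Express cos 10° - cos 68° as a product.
cos 10° - cos 68° = -2 sin(39°) sin(-29°)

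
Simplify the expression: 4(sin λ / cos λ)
4(sin λ / cos λ) = 4(tan λ) (using Quotient identity)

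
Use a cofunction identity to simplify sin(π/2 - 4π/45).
sin(π/2 - 4π/45) = cos(4π/45)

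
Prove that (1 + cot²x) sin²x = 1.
LHS = csc²x · sin²x = (1/sin²x) · sin²x = 1 = RHS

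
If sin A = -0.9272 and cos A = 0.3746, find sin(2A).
sin(2A) = 2 sin A cos A = -0.6947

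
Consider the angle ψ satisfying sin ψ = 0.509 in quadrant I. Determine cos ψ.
cos ψ = √(1 - sin²ψ) = 0.8608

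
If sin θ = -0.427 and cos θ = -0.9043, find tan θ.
tan θ = sin θ / cos θ = 0.4722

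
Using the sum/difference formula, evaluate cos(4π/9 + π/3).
cos(4π/9 + π/3) = cos 4π/9 cos π/3 - sin 4π/9 sin π/3 = -0.766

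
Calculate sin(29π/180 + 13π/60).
sin(29π/180 + 13π/60) = sin 29π/180 cos 13π/60 + cos 29π/180 sin 13π/60 = 0.9272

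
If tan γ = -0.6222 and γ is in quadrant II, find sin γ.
sin γ = 0.5283 (using tan²γ + 1 = sec²γ)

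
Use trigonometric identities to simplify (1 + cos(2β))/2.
(1 + cos(2β))/2 = cos²β (using Power reduction)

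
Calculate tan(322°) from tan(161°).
tan(322°) = 2 tan 161° / (1 - tan²161°) = -0.7813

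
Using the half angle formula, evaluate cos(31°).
cos(31°) = √((1 + cos 62°)/2) = 0.8572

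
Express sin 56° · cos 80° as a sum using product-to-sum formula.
sin 56° cos 80° = (1/2)[sin(56°+80°) + sin(56°-80°)]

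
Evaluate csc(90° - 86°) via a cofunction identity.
csc(90° - 86°) = sec(86°) = 14.34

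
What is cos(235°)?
cos(235°) = -0.5736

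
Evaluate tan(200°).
tan(200°) = 0.364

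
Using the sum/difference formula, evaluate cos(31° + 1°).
cos(31° + 1°) = cos 31° cos 1° - sin 31° sin 1° = 0.848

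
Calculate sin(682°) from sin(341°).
sin(682°) = 2 sin 341° cos 341° = -0.6157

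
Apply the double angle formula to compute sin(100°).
sin(100°) = 2 sin 50° cos 50° = 0.9848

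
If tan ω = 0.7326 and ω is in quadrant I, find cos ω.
cos ω = 0.8067 (using tan²ω + 1 = sec²ω)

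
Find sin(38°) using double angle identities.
sin(38°) = 2 sin 19° cos 19° = 0.6157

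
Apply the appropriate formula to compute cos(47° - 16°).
cos(47° - 16°) = cos 47° cos 16° + sin 47° sin 16° = 0.8572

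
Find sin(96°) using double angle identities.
sin(96°) = 2 sin 48° cos 48° = 0.9945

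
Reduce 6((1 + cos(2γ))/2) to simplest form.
6((1 + cos(2γ))/2) = 6(cos²γ) (using Power reduction)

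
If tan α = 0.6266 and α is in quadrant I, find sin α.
sin α = 0.531 (using tan²α + 1 = sec²α)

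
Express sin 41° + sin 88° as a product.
sin 41° + sin 88° = 2 sin(64.5°) cos(-23.5°)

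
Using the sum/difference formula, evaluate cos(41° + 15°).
cos(41° + 15°) = cos 41° cos 15° - sin 41° sin 15° = 0.5592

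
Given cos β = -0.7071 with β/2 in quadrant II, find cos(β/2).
cos(β/2) = ±√((1 + cos β)/2); negative since β/2 ∈ QII, so cos(β/2) = -0.3827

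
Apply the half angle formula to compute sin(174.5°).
sin(174.5°) = √((1 - cos 349°)/2) = 0.09585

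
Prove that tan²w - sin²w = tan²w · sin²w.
LHS = sin²w/cos²w - sin²w = sin²w(1/cos²w - 1) = sin²w · (1 - cos²w)/cos²w = sin²w · sin²w/cos²w = sin²w · tan²w = RHS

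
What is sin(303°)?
sin(303°) = -0.8387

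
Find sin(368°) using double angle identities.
sin(368°) = 2 sin 184° cos 184° = 0.1392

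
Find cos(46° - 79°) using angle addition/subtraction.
cos(46° - 79°) = cos 46° cos 79° + sin 46° sin 79° = 0.8387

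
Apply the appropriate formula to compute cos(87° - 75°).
cos(87° - 75°) = cos 87° cos 75° + sin 87° sin 75° = 0.9781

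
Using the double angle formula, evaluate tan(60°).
tan(60°) = 2 tan 30° / (1 - tan²30°) = √3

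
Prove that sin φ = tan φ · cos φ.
RHS = (sin φ/cos φ) · cos φ = sin φ = LHS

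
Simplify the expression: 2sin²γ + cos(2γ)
2sin²γ + cos(2γ) = 1 (using Double angle)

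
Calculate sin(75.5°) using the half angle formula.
sin(75.5°) = √((1 - cos 151°)/2) = 0.9681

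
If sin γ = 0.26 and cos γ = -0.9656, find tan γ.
tan γ = sin γ / cos γ = -0.2693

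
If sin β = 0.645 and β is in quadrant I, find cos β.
cos β = 0.7642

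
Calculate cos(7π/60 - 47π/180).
cos(7π/60 - 47π/180) = cos 7π/60 cos 47π/180 + sin 7π/60 sin 47π/180 = 0.8988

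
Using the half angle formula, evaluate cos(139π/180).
cos(139π/180) = -√((1 + cos 139π/90)/2) = -0.7547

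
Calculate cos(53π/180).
cos(53π/180) = 0.6018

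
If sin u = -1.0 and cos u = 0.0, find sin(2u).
sin(2u) = 2 sin u cos u = 0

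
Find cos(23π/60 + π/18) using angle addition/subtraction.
cos(23π/60 + π/18) = cos 23π/60 cos π/18 - sin 23π/60 sin π/18 = 0.1908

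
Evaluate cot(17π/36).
cot(17π/36) = 0.08749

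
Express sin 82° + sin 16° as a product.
sin 82° + sin 16° = 2 sin(49°) cos(33°)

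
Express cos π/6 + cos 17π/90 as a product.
cos π/6 + cos 17π/90 = 2 cos(8π/45) cos(-π/90)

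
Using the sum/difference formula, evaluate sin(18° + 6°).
sin(18° + 6°) = sin 18° cos 6° + cos 18° sin 6° = 0.4067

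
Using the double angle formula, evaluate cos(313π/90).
cos(313π/90) = cos²313π/180 - sin²313π/180 = -0.06976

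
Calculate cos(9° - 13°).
cos(9° - 13°) = cos 9° cos 13° + sin 9° sin 13° = 0.9976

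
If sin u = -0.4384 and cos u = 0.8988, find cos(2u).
cos(2u) = cos²u - sin²u = 0.6156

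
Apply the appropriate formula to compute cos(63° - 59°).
cos(63° - 59°) = cos 63° cos 59° + sin 63° sin 59° = 0.9976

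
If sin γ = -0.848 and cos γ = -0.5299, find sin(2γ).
sin(2γ) = 2 sin γ cos γ = 0.8987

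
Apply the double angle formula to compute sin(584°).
sin(584°) = 2 sin 292° cos 292° = -0.6947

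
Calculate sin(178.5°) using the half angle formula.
sin(178.5°) = √((1 - cos 357°)/2) = 0.02618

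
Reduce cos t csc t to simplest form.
cos t csc t = cot t (using Reciprocal + quotient)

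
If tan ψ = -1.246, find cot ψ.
cot ψ = 1/tan ψ = -0.8026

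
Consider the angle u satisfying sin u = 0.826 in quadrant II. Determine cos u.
cos u = ±√(1 - sin²u) = -0.5637 (negative in QII)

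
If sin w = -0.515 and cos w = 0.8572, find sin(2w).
sin(2w) = 2 sin w cos w = -0.8829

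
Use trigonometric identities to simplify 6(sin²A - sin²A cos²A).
6(sin²A - sin²A cos²A) = 6(sin⁴A) (using Factoring)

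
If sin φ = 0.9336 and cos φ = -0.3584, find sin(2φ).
sin(2φ) = 2 sin φ cos φ = -0.6692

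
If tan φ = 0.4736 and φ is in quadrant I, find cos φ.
cos φ = 0.9038 (using tan²φ + 1 = sec²φ)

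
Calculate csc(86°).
csc(86°) = 1.002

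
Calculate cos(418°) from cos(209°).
cos(418°) = cos²209° - sin²209° = 0.5299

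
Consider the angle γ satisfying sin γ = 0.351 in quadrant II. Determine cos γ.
cos γ = ±√(1 - sin²γ) = -0.9364 (negative in QII)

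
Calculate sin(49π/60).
sin(49π/60) = 0.5446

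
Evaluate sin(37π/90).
sin(37π/90) = 0.9613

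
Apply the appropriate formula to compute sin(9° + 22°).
sin(9° + 22°) = sin 9° cos 22° + cos 9° sin 22° = 0.515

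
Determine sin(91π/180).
sin(91π/180) = 0.9998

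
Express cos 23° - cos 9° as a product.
cos 23° - cos 9° = -2 sin(16°) sin(7°)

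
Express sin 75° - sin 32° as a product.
sin 75° - sin 32° = 2 cos(53.5°) sin(21.5°)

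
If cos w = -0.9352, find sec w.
sec w = 1/cos w = -1.069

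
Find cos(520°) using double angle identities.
cos(520°) = cos²260° - sin²260° = -0.9397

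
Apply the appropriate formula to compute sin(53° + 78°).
sin(53° + 78°) = sin 53° cos 78° + cos 53° sin 78° = 0.7547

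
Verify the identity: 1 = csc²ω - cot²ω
RHS = 1/sin²ω - cos²ω/sin²ω = (1 - cos²ω)/sin²ω = sin²ω/sin²ω = 1 = LHS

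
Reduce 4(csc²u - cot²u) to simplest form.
4(csc²u - cot²u) = 4 (using Pythagorean identity)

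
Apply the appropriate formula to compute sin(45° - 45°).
sin(45° - 45°) = sin 45° cos 45° - cos 45° sin 45° = 0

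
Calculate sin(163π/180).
sin(163π/180) = 0.2924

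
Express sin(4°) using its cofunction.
sin(4°) = cos(90° - 4°) = cos(86°)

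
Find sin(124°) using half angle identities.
sin(124°) = √((1 - cos 248°)/2) = 0.829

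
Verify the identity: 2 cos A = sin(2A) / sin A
RHS = 2 sin A cos A / sin A = 2 cos A = LHS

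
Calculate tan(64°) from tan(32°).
tan(64°) = 2 tan 32° / (1 - tan²32°) = 2.05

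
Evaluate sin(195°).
sin(195°) = -(√6-√2)/4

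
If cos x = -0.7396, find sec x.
sec x = 1/cos x = -1.352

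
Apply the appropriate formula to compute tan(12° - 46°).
tan(12° - 46°) = (tan 12° - tan 46°)/(1 + tan 12° tan 46°) = -0.6745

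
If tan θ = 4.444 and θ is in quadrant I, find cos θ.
cos θ = 0.2195 (using tan²θ + 1 = sec²θ)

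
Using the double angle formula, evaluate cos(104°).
cos(104°) = cos²52° - sin²52° = -0.2419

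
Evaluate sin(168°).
sin(168°) = 0.2079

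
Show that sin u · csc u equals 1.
LHS = sin u · (1/sin u) = 1 = RHS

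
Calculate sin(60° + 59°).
sin(60° + 59°) = sin 60° cos 59° + cos 60° sin 59° = 0.8746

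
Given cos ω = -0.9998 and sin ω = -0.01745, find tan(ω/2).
tan(ω/2) = sin ω / (1 + cos ω) = -87.25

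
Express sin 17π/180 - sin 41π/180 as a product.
sin 17π/180 - sin 41π/180 = 2 cos(29π/180) sin(-π/15)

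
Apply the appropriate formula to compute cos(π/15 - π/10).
cos(π/15 - π/10) = cos π/15 cos π/10 + sin π/15 sin π/10 = 0.9945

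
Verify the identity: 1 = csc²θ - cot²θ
RHS = 1/sin²θ - cos²θ/sin²θ = (1 - cos²θ)/sin²θ = sin²θ/sin²θ = 1 = LHS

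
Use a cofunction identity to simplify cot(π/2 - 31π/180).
cot(π/2 - 31π/180) = tan(31π/180)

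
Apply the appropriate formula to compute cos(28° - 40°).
cos(28° - 40°) = cos 28° cos 40° + sin 28° sin 40° = 0.9781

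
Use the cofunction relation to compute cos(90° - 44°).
cos(90° - 44°) = sin(44°) = 0.6947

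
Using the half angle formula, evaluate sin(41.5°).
sin(41.5°) = √((1 - cos 83°)/2) = 0.6626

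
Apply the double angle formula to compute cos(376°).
cos(376°) = cos²188° - sin²188° = 0.9613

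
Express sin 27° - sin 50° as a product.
sin 27° - sin 50° = 2 cos(38.5°) sin(-11.5°)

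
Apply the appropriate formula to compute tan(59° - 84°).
tan(59° - 84°) = (tan 59° - tan 84°)/(1 + tan 59° tan 84°) = -0.4663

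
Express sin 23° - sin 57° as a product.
sin 23° - sin 57° = 2 cos(40°) sin(-17°)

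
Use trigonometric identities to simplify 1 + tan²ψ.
1 + tan²ψ = sec²ψ (using Pythagorean identity)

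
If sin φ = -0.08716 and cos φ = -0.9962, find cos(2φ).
cos(2φ) = cos²φ - sin²φ = 0.9848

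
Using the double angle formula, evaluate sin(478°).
sin(478°) = 2 sin 239° cos 239° = 0.8829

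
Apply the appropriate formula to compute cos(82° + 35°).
cos(82° + 35°) = cos 82° cos 35° - sin 82° sin 35° = -0.454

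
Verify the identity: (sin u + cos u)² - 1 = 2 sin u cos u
LHS = sin²u + 2 sin u cos u + cos²u - 1 = (sin²u + cos²u) + 2 sin u cos u - 1 = 1 + 2 sin u cos u - 1 = 2 sin u cos u = RHS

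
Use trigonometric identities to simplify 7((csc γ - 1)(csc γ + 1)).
7((csc γ - 1)(csc γ + 1)) = 7(cot²γ) (using Diff. of squares)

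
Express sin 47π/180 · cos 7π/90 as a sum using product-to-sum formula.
sin 47π/180 cos 7π/90 = (1/2)[sin(47π/180+7π/90) + sin(47π/180-7π/90)]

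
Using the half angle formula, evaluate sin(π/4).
sin(π/4) = √((1 - cos π/2)/2) = √2/2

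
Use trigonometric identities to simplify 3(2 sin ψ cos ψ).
3(2 sin ψ cos ψ) = 3(sin(2ψ)) (using Double angle)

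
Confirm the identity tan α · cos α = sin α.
LHS = (sin α/cos α) · cos α = sin α = RHS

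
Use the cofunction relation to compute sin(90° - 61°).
sin(90° - 61°) = cos(61°) = 0.4848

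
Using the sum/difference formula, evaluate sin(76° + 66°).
sin(76° + 66°) = sin 76° cos 66° + cos 76° sin 66° = 0.6157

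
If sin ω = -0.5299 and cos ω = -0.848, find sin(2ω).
sin(2ω) = 2 sin ω cos ω = 0.8987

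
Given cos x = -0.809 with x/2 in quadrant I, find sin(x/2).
sin(x/2) = ±√((1 - cos x)/2); positive since x/2 ∈ QI, so sin(x/2) = 0.9511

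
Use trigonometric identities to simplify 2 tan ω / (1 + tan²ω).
2 tan ω / (1 + tan²ω) = sin(2ω) (using Double angle)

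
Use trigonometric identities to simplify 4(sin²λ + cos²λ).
4(sin²λ + cos²λ) = 4 (using Pythagorean identity)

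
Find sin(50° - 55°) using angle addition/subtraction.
sin(50° - 55°) = sin 50° cos 55° - cos 50° sin 55° = -0.08716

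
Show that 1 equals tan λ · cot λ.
RHS = (sin λ/cos λ) · (cos λ/sin λ) = 1 = LHS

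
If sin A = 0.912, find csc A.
csc A = 1/sin A = 1.096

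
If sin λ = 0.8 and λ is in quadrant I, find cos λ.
cos λ = 0.6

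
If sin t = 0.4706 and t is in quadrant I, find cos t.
cos t = 0.8823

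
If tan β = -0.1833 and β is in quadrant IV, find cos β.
cos β = 0.9836 (using tan²β + 1 = sec²β)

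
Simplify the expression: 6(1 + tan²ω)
6(1 + tan²ω) = 6(sec²ω) (using Pythagorean identity)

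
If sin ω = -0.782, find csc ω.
csc ω = 1/sin ω = -1.279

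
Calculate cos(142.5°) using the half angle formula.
cos(142.5°) = -√((1 + cos 285°)/2) = -0.7934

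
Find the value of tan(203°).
tan(203°) = 0.4245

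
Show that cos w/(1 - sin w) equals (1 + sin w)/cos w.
RHS = (1 + sin w)(1 - sin w) / (cos w(1 - sin w)) = (1 - sin²w) / (cos w(1 - sin w)) = cos²w / (cos w(1 - sin w)) = cos w/(1 - sin w) = LHS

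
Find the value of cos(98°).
cos(98°) = -0.1392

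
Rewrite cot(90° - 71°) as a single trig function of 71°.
cot(90° - 71°) = tan(71°)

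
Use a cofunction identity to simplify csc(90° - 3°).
csc(90° - 3°) = sec(3°)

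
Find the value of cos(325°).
cos(325°) = 0.8192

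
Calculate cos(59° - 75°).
cos(59° - 75°) = cos 59° cos 75° + sin 59° sin 75° = 0.9613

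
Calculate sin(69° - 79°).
sin(69° - 79°) = sin 69° cos 79° - cos 69° sin 79° = -0.1736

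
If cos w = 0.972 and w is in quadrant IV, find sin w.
sin w = -0.235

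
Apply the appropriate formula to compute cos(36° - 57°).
cos(36° - 57°) = cos 36° cos 57° + sin 36° sin 57° = 0.9336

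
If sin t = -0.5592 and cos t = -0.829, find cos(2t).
cos(2t) = cos²t - sin²t = 0.3745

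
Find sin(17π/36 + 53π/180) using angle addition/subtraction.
sin(17π/36 + 53π/180) = sin 17π/36 cos 53π/180 + cos 17π/36 sin 53π/180 = 0.6691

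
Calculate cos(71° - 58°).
cos(71° - 58°) = cos 71° cos 58° + sin 71° sin 58° = 0.9744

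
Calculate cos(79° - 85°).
cos(79° - 85°) = cos 79° cos 85° + sin 79° sin 85° = 0.9945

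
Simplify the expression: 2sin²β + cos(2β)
2sin²β + cos(2β) = 1 (using Double angle)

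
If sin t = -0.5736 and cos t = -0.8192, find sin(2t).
sin(2t) = 2 sin t cos t = 0.9398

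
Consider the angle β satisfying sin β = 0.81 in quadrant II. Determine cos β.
cos β = ±√(1 - sin²β) = -0.5864 (negative in QII)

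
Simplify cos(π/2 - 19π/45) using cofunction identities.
cos(π/2 - 19π/45) = sin(19π/45)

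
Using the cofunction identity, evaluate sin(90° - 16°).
sin(90° - 16°) = cos(16°) = 0.9613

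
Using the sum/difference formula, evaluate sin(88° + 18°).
sin(88° + 18°) = sin 88° cos 18° + cos 88° sin 18° = 0.9613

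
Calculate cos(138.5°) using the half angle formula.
cos(138.5°) = -√((1 + cos 277°)/2) = -0.749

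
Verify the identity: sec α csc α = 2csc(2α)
RHS = 2/sin(2α) = 2/(2 sin α cos α) = 1/(sin α cos α) = (1/cos α)(1/sin α) = sec α csc α = LHS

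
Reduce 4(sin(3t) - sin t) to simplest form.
4(sin(3t) - sin t) = 4(2 cos(2t) sin t) (using Sum-to-product)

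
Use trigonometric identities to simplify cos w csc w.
cos w csc w = cot w (using Reciprocal + quotient)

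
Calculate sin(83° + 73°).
sin(83° + 73°) = sin 83° cos 73° + cos 83° sin 73° = 0.4067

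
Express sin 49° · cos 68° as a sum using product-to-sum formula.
sin 49° cos 68° = (1/2)[sin(49°+68°) + sin(49°-68°)]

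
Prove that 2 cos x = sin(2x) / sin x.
RHS = 2 sin x cos x / sin x = 2 cos x = LHS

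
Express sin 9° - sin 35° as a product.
sin 9° - sin 35° = 2 cos(22°) sin(-13°)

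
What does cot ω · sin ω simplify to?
cot ω · sin ω = cos ω (using Quotient identity)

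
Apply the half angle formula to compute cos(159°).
cos(159°) = -√((1 + cos 318°)/2) = -0.9336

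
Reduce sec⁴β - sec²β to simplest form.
sec⁴β - sec²β = tan⁴β + tan²β (using Pythagorean)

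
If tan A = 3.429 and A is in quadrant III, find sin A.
sin A = -0.96 (using tan²A + 1 = sec²A)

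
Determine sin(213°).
sin(213°) = -0.5446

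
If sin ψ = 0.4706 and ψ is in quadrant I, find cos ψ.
cos ψ = 0.8823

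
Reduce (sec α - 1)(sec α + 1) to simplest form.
(sec α - 1)(sec α + 1) = tan²α (using Diff. of squares)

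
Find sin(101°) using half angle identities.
sin(101°) = √((1 - cos 202°)/2) = 0.9816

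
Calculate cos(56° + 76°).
cos(56° + 76°) = cos 56° cos 76° - sin 56° sin 76° = -0.6691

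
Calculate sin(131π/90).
sin(131π/90) = -0.9903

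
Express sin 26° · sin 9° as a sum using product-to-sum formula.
sin 26° sin 9° = (1/2)[cos(26°-9°) - cos(26°+9°)]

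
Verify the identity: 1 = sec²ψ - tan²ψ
RHS = 1/cos²ψ - sin²ψ/cos²ψ = (1 - sin²ψ)/cos²ψ = cos²ψ/cos²ψ = 1 = LHS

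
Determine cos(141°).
cos(141°) = -0.7771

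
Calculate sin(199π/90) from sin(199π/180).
sin(199π/90) = 2 sin 199π/180 cos 199π/180 = 0.6157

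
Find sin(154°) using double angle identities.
sin(154°) = 2 sin 77° cos 77° = 0.4384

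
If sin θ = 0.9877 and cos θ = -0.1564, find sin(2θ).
sin(2θ) = 2 sin θ cos θ = -0.309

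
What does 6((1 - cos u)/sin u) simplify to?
6((1 - cos u)/sin u) = 6(tan(u/2)) (using Half angle)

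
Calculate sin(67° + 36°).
sin(67° + 36°) = sin 67° cos 36° + cos 67° sin 36° = 0.9744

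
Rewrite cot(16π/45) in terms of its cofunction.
cot(16π/45) = tan(π/2 - 16π/45) = tan(13π/90)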